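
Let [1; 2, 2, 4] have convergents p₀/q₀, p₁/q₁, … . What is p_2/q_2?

7/5

Using pₖ = aₖpₖ₋₁ + pₖ₋₂, qₖ = aₖqₖ₋₁ + qₖ₋₂ (with p₋₁=1, p₋₂=0, q₋₁=0, q₋₂=1):
  k=0: a=1, p=1, q=1
  k=1: a=2, p=3, q=2
  k=2: a=2, p=7, q=5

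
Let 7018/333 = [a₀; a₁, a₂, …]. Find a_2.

3

7018 = 21·333 + 25   →  a_0 = 21
333 = 13·25 + 8   →  a_1 = 13
25 = 3·8 + 1   →  a_2 = 3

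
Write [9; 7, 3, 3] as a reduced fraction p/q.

667/73

Fold from the inside: start with 3/1.
  3 + 1/3 = 10/3
  7 + 3/10 = 73/10
  9 + 10/73 = 667/73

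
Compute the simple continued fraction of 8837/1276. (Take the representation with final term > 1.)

8837 = 6*1276 + 1181
1276 = 1*1181 + 95
1181 = 12*95 + 41
95 = 2*41 + 13
41 = 3*13 + 2
13 = 6*2 + 1
2 = 2*1 + 0  (stop)
So 8837/1276 = [6; 1, 12, 2, 3, 6, 2].

[6; 1, 12, 2, 3, 6, 2]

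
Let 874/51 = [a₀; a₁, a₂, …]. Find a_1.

874 = 17·51 + 7   →  a_0 = 17
51 = 7·7 + 2   →  a_1 = 7

7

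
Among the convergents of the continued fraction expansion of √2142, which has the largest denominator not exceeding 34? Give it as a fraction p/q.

1481/32

√2142 = [46; 3, 1, 1, 4, 1, 1, 3, 92, …] (period length 8).
Convergents:
  p_0/q_0 = 46/1
  p_1/q_1 = 139/3
  p_2/q_2 = 185/4
  p_3/q_3 = 324/7
  p_4/q_4 = 1481/32
  p_5/q_5 = 1805/39
q_4 = 32 ≤ 34 < 39 = q_5, so the answer is 1481/32.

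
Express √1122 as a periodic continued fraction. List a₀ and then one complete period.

[33; 2, 66]

a₀ = ⌊√1122⌋ = 33.
With m₀=0, d₀=1 and mₖ₊₁ = dₖaₖ − mₖ, dₖ₊₁ = (n − mₖ₊₁²)/dₖ, aₖ₊₁ = ⌊(a₀+mₖ₊₁)/dₖ₊₁⌋:
  k=1: m=33, d=33, a=2
  k=2: m=33, d=1, a=66
d=1 and a=2a₀=66 at k=2, so the next step gives (m, d) = (33, 33) again — its k=1 value — and the period has length 2.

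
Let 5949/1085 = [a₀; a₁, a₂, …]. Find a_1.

2

5949 = 5·1085 + 524   →  a_0 = 5
1085 = 2·524 + 37   →  a_1 = 2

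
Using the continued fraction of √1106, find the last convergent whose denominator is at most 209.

√1106 = [33; 3, 1, 8, 1, 3, 66, …] (period length 6).
Convergents:
  p_0/q_0 = 33/1
  p_1/q_1 = 100/3
  p_2/q_2 = 133/4
  p_3/q_3 = 1164/35
  p_4/q_4 = 1297/39
  p_5/q_5 = 5055/152
  p_6/q_6 = 334927/10071
q_5 = 152 ≤ 209 < 10071 = q_6, so the answer is 5055/152.

5055/152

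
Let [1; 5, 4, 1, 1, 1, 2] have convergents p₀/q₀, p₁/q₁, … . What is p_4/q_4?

Using pₖ = aₖpₖ₋₁ + pₖ₋₂, qₖ = aₖqₖ₋₁ + qₖ₋₂ (with p₋₁=1, p₋₂=0, q₋₁=0, q₋₂=1):
  k=0: a=1, p=1, q=1
  k=1: a=5, p=6, q=5
  k=2: a=4, p=25, q=21
  k=3: a=1, p=31, q=26
  k=4: a=1, p=56, q=47

56/47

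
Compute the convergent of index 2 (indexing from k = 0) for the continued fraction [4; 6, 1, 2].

29/7

Using pₖ = aₖpₖ₋₁ + pₖ₋₂, qₖ = aₖqₖ₋₁ + qₖ₋₂ (with p₋₁=1, p₋₂=0, q₋₁=0, q₋₂=1):
  k=0: a=4, p=4, q=1
  k=1: a=6, p=25, q=6
  k=2: a=1, p=29, q=7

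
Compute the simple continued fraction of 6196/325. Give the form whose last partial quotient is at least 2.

6196 = 19×325 + 21
325 = 15×21 + 10
21 = 2×10 + 1
10 = 10×1 + 0  (stop)
So 6196/325 = [19; 15, 2, 10].

[19; 15, 2, 10]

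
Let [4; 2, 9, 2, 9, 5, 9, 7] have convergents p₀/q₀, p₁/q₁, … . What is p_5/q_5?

8659/1935

Using pₖ = aₖpₖ₋₁ + pₖ₋₂, qₖ = aₖqₖ₋₁ + qₖ₋₂ (with p₋₁=1, p₋₂=0, q₋₁=0, q₋₂=1):
  k=0: a=4, p=4, q=1
  k=1: a=2, p=9, q=2
  k=2: a=9, p=85, q=19
  k=3: a=2, p=179, q=40
  k=4: a=9, p=1696, q=379
  k=5: a=5, p=8659, q=1935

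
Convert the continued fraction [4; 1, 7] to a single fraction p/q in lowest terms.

39/8

Fold from the inside: start with 7/1.
  1 + 1/7 = 8/7
  4 + 7/8 = 39/8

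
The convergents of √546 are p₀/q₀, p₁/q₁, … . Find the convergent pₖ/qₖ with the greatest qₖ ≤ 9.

187/8

√546 = [23; 2, 1, 2, 1, 2, 46, …] (period length 6).
Convergents:
  p_0/q_0 = 23/1
  p_1/q_1 = 47/2
  p_2/q_2 = 70/3
  p_3/q_3 = 187/8
  p_4/q_4 = 257/11
q_3 = 8 ≤ 9 < 11 = q_4, so the answer is 187/8.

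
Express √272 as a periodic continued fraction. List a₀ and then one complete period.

[16; 2, 32]

a₀ = ⌊√272⌋ = 16.
With m₀=0, d₀=1 and mₖ₊₁ = dₖaₖ − mₖ, dₖ₊₁ = (n − mₖ₊₁²)/dₖ, aₖ₊₁ = ⌊(a₀+mₖ₊₁)/dₖ₊₁⌋:
  k=1: m=16, d=16, a=2
  k=2: m=16, d=1, a=32
d=1 and a=2a₀=32 at k=2, so the next step gives (m, d) = (16, 16) again — its k=1 value — and the period has length 2.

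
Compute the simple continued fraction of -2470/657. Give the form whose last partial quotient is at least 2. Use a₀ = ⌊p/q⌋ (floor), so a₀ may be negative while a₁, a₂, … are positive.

-2470 = -4·657 + 158
657 = 4·158 + 25
158 = 6·25 + 8
25 = 3·8 + 1
8 = 8·1 + 0  (stop)
So -2470/657 = [-4; 4, 6, 3, 8].

[-4; 4, 6, 3, 8]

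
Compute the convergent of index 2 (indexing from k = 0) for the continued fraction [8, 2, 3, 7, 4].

59/7

Using pₖ = aₖpₖ₋₁ + pₖ₋₂, qₖ = aₖqₖ₋₁ + qₖ₋₂ (with p₋₁=1, p₋₂=0, q₋₁=0, q₋₂=1):
  k=0: a=8, p=8, q=1
  k=1: a=2, p=17, q=2
  k=2: a=3, p=59, q=7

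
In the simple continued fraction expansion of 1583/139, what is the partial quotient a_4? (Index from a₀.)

1583 = 11·139 + 54   →  a_0 = 11
139 = 2·54 + 31   →  a_1 = 2
54 = 1·31 + 23   →  a_2 = 1
31 = 1·23 + 8   →  a_3 = 1
23 = 2·8 + 7   →  a_4 = 2

2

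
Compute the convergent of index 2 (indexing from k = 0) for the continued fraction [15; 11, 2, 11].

Using pₖ = aₖpₖ₋₁ + pₖ₋₂, qₖ = aₖqₖ₋₁ + qₖ₋₂ (with p₋₁=1, p₋₂=0, q₋₁=0, q₋₂=1):
  k=0: a=15, p=15, q=1
  k=1: a=11, p=166, q=11
  k=2: a=2, p=347, q=23

347/23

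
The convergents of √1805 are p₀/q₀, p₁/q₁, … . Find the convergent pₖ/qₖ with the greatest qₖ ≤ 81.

√1805 = [42; 2, 16, 2, 84, …] (period length 4).
Convergents:
  p_0/q_0 = 42/1
  p_1/q_1 = 85/2
  p_2/q_2 = 1402/33
  p_3/q_3 = 2889/68
  p_4/q_4 = 244078/5745
q_3 = 68 ≤ 81 < 5745 = q_4, so the answer is 2889/68.

2889/68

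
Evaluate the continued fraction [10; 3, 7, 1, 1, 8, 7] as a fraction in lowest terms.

29451/2854

Fold from the inside: start with 7/1.
  8 + 1/7 = 57/7
  1 + 7/57 = 64/57
  1 + 57/64 = 121/64
  7 + 64/121 = 911/121
  3 + 121/911 = 2854/911
  10 + 911/2854 = 29451/2854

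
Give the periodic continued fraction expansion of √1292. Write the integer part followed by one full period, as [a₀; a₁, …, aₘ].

a₀ = ⌊√1292⌋ = 35.
With m₀=0, d₀=1 and mₖ₊₁ = dₖaₖ − mₖ, dₖ₊₁ = (n − mₖ₊₁²)/dₖ, aₖ₊₁ = ⌊(a₀+mₖ₊₁)/dₖ₊₁⌋:
  k=1: m=35, d=67, a=1
  k=2: m=32, d=4, a=16
  k=3: m=32, d=67, a=1
  k=4: m=35, d=1, a=70
d=1 and a=2a₀=70 at k=4, so the next step gives (m, d) = (35, 67) again — its k=1 value — and the period has length 4.

[35; 1, 16, 1, 70]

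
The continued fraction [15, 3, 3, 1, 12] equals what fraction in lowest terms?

Using pₖ = aₖpₖ₋₁ + pₖ₋₂ and qₖ = aₖqₖ₋₁ + qₖ₋₂:
  k=0: a=15, p=15, q=1
  k=1: a=3, p=46, q=3
  k=2: a=3, p=153, q=10
  k=3: a=1, p=199, q=13
  k=4: a=12, p=2541, q=166

2541/166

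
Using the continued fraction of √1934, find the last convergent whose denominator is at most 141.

1935/44

√1934 = [43; 1, 42, 1, 86, …] (period length 4).
Convergents:
  p_0/q_0 = 43/1
  p_1/q_1 = 44/1
  p_2/q_2 = 1891/43
  p_3/q_3 = 1935/44
  p_4/q_4 = 168301/3827
q_3 = 44 ≤ 141 < 3827 = q_4, so the answer is 1935/44.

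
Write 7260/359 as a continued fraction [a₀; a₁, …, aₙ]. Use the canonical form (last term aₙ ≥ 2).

[20; 4, 2, 19, 2]

7260 = 20*359 + 80
359 = 4*80 + 39
80 = 2*39 + 2
39 = 19*2 + 1
2 = 2*1 + 0  (stop)
So 7260/359 = [20; 4, 2, 19, 2].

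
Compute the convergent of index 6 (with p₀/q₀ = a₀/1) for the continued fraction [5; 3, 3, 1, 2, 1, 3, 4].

971/183

Using pₖ = aₖpₖ₋₁ + pₖ₋₂, qₖ = aₖqₖ₋₁ + qₖ₋₂ (with p₋₁=1, p₋₂=0, q₋₁=0, q₋₂=1):
  k=0: a=5, p=5, q=1
  k=1: a=3, p=16, q=3
  k=2: a=3, p=53, q=10
  k=3: a=1, p=69, q=13
  k=4: a=2, p=191, q=36
  k=5: a=1, p=260, q=49
  k=6: a=3, p=971, q=183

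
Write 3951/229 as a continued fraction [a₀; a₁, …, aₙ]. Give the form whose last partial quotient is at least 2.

3951 = 17*229 + 58
229 = 3*58 + 55
58 = 1*55 + 3
55 = 18*3 + 1
3 = 3*1 + 0  (stop)
So 3951/229 = [17; 3, 1, 18, 3].

[17; 3, 1, 18, 3]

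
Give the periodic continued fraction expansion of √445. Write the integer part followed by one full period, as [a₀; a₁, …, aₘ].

a₀ = ⌊√445⌋ = 21.

[21; 10, 1, 1, 10, 42]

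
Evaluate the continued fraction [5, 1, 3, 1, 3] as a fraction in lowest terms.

Using pₖ = aₖpₖ₋₁ + pₖ₋₂ and qₖ = aₖqₖ₋₁ + qₖ₋₂:
  k=0: a=5, p=5, q=1
  k=1: a=1, p=6, q=1
  k=2: a=3, p=23, q=4
  k=3: a=1, p=29, q=5
  k=4: a=3, p=110, q=19

110/19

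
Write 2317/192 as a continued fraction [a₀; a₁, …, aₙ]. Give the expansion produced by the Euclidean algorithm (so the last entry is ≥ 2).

[12; 14, 1, 3, 3]

2317 = 12*192 + 13
192 = 14*13 + 10
13 = 1*10 + 3
10 = 3*3 + 1
3 = 3*1 + 0  (stop)
So 2317/192 = [12; 14, 1, 3, 3].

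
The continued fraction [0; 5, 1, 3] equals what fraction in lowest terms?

Fold from the inside: start with 3/1.
  1 + 1/3 = 4/3
  5 + 3/4 = 23/4
  0 + 4/23 = 4/23

4/23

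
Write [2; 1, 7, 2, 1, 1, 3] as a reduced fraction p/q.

435/151

Using pₖ = aₖpₖ₋₁ + pₖ₋₂ and qₖ = aₖqₖ₋₁ + qₖ₋₂:
  k=0: a=2, p=2, q=1
  k=1: a=1, p=3, q=1
  k=2: a=7, p=23, q=8
  k=3: a=2, p=49, q=17
  k=4: a=1, p=72, q=25
  k=5: a=1, p=121, q=42
  k=6: a=3, p=435, q=151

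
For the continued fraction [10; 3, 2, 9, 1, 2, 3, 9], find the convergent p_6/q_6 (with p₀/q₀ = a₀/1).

Using pₖ = aₖpₖ₋₁ + pₖ₋₂, qₖ = aₖqₖ₋₁ + qₖ₋₂ (with p₋₁=1, p₋₂=0, q₋₁=0, q₋₂=1):
  k=0: a=10, p=10, q=1
  k=1: a=3, p=31, q=3
  k=2: a=2, p=72, q=7
  k=3: a=9, p=679, q=66
  k=4: a=1, p=751, q=73
  k=5: a=2, p=2181, q=212
  k=6: a=3, p=7294, q=709

7294/709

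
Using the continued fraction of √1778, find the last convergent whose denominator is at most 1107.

21294/505

√1778 = [42; 6, 84, …] (period length 2).
Convergents:
  p_0/q_0 = 42/1
  p_1/q_1 = 253/6
  p_2/q_2 = 21294/505
  p_3/q_3 = 128017/3036
q_2 = 505 ≤ 1107 < 3036 = q_3, so the answer is 21294/505.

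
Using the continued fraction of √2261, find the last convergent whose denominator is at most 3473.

90868/1911

√2261 = [47; 1, 1, 4, 1, 1, 94, …] (period length 6).
Convergents:
  p_0/q_0 = 47/1
  p_1/q_1 = 48/1
  p_2/q_2 = 95/2
  p_3/q_3 = 428/9
  p_4/q_4 = 523/11
  p_5/q_5 = 951/20
  p_6/q_6 = 89917/1891
  p_7/q_7 = 90868/1911
  p_8/q_8 = 180785/3802
q_7 = 1911 ≤ 3473 < 3802 = q_8, so the answer is 90868/1911.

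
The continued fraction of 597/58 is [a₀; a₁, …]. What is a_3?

597 = 10·58 + 17   →  a_0 = 10
58 = 3·17 + 7   →  a_1 = 3
17 = 2·7 + 3   →  a_2 = 2
7 = 2·3 + 1   →  a_3 = 2

2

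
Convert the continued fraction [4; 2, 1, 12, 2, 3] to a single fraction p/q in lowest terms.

Using pₖ = aₖpₖ₋₁ + pₖ₋₂ and qₖ = aₖqₖ₋₁ + qₖ₋₂:
  k=0: a=4, p=4, q=1
  k=1: a=2, p=9, q=2
  k=2: a=1, p=13, q=3
  k=3: a=12, p=165, q=38
  k=4: a=2, p=343, q=79
  k=5: a=3, p=1194, q=275

1194/275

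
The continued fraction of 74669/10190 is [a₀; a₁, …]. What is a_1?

74669 = 7·10190 + 3339   →  a_0 = 7
10190 = 3·3339 + 173   →  a_1 = 3

3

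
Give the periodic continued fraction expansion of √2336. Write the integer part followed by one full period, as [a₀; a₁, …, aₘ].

a₀ = ⌊√2336⌋ = 48.
With m₀=0, d₀=1 and mₖ₊₁ = dₖaₖ − mₖ, dₖ₊₁ = (n − mₖ₊₁²)/dₖ, aₖ₊₁ = ⌊(a₀+mₖ₊₁)/dₖ₊₁⌋:
  k=1: m=48, d=32, a=3
  k=2: m=48, d=1, a=96
d=1 and a=2a₀=96 at k=2, so the next step gives (m, d) = (48, 32) again — its k=1 value — and the period has length 2.

[48; 3, 96]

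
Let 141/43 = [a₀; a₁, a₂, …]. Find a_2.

141 = 3·43 + 12   →  a_0 = 3
43 = 3·12 + 7   →  a_1 = 3
12 = 1·7 + 5   →  a_2 = 1

1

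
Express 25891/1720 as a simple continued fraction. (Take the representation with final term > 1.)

25891 = 15×1720 + 91
1720 = 18×91 + 82
91 = 1×82 + 9
82 = 9×9 + 1
9 = 9×1 + 0  (stop)
So 25891/1720 = [15; 18, 1, 9, 9].

[15; 18, 1, 9, 9]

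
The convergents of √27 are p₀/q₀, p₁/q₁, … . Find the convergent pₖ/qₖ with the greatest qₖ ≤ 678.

1351/260

√27 = [5; 5, 10, …] (period length 2).
Convergents:
  p_0/q_0 = 5/1
  p_1/q_1 = 26/5
  p_2/q_2 = 265/51
  p_3/q_3 = 1351/260
  p_4/q_4 = 13775/2651
q_3 = 260 ≤ 678 < 2651 = q_4, so the answer is 1351/260.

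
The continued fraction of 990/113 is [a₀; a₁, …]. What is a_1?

990 = 8·113 + 86   →  a_0 = 8
113 = 1·86 + 27   →  a_1 = 1

1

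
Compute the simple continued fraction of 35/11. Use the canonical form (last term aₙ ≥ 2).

35 = 3×11 + 2
11 = 5×2 + 1
2 = 2×1 + 0  (stop)
So 35/11 = [3; 5, 2].

[3; 5, 2]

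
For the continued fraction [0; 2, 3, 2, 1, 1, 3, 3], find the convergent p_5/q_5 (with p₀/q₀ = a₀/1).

17/39

Using pₖ = aₖpₖ₋₁ + pₖ₋₂, qₖ = aₖqₖ₋₁ + qₖ₋₂ (with p₋₁=1, p₋₂=0, q₋₁=0, q₋₂=1):
  k=0: a=0, p=0, q=1
  k=1: a=2, p=1, q=2
  k=2: a=3, p=3, q=7
  k=3: a=2, p=7, q=16
  k=4: a=1, p=10, q=23
  k=5: a=1, p=17, q=39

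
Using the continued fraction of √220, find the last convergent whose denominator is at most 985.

13186/889

√220 = [14; 1, 4, 1, 28, …] (period length 4).
Convergents:
  p_0/q_0 = 14/1
  p_1/q_1 = 15/1
  p_2/q_2 = 74/5
  p_3/q_3 = 89/6
  p_4/q_4 = 2566/173
  p_5/q_5 = 2655/179
  p_6/q_6 = 13186/889
  p_7/q_7 = 15841/1068
q_6 = 889 ≤ 985 < 1068 = q_7, so the answer is 13186/889.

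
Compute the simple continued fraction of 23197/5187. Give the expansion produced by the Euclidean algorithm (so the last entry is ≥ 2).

23197 = 4·5187 + 2449
5187 = 2·2449 + 289
2449 = 8·289 + 137
289 = 2·137 + 15
137 = 9·15 + 2
15 = 7·2 + 1
2 = 2·1 + 0  (stop)
So 23197/5187 = [4; 2, 8, 2, 9, 7, 2].

[4; 2, 8, 2, 9, 7, 2]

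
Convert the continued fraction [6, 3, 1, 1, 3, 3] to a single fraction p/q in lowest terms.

Using pₖ = aₖpₖ₋₁ + pₖ₋₂ and qₖ = aₖqₖ₋₁ + qₖ₋₂:
  k=0: a=6, p=6, q=1
  k=1: a=3, p=19, q=3
  k=2: a=1, p=25, q=4
  k=3: a=1, p=44, q=7
  k=4: a=3, p=157, q=25
  k=5: a=3, p=515, q=82

515/82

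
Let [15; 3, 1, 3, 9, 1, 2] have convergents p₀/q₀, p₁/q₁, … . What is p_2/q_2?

Using pₖ = aₖpₖ₋₁ + pₖ₋₂, qₖ = aₖqₖ₋₁ + qₖ₋₂ (with p₋₁=1, p₋₂=0, q₋₁=0, q₋₂=1):
  k=0: a=15, p=15, q=1
  k=1: a=3, p=46, q=3
  k=2: a=1, p=61, q=4

61/4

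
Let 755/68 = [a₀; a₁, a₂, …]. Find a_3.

755 = 11·68 + 7   →  a_0 = 11
68 = 9·7 + 5   →  a_1 = 9
7 = 1·5 + 2   →  a_2 = 1
5 = 2·2 + 1   →  a_3 = 2

2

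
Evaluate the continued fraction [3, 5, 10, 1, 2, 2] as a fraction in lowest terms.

Fold from the inside: start with 2/1.
  2 + 1/2 = 5/2
  1 + 2/5 = 7/5
  10 + 5/7 = 75/7
  5 + 7/75 = 382/75
  3 + 75/382 = 1221/382

1221/382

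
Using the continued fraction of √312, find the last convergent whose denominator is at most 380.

√312 = [17; 1, 1, 1, 34, …] (period length 4).
Convergents:
  p_0/q_0 = 17/1
  p_1/q_1 = 18/1
  p_2/q_2 = 35/2
  p_3/q_3 = 53/3
  p_4/q_4 = 1837/104
  p_5/q_5 = 1890/107
  p_6/q_6 = 3727/211
  p_7/q_7 = 5617/318
  p_8/q_8 = 194705/11023
q_7 = 318 ≤ 380 < 11023 = q_8, so the answer is 5617/318.

5617/318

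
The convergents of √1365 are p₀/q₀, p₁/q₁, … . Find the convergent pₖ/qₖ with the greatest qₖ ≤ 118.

1367/37

√1365 = [36; 1, 17, 2, 17, 1, 72, …] (period length 6).
Convergents:
  p_0/q_0 = 36/1
  p_1/q_1 = 37/1
  p_2/q_2 = 665/18
  p_3/q_3 = 1367/37
  p_4/q_4 = 23904/647
q_3 = 37 ≤ 118 < 647 = q_4, so the answer is 1367/37.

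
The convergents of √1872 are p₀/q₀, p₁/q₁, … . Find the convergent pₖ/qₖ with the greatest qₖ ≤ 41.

√1872 = [43; 3, 1, 3, 86, …] (period length 4).
Convergents:
  p_0/q_0 = 43/1
  p_1/q_1 = 130/3
  p_2/q_2 = 173/4
  p_3/q_3 = 649/15
  p_4/q_4 = 55987/1294
q_3 = 15 ≤ 41 < 1294 = q_4, so the answer is 649/15.

649/15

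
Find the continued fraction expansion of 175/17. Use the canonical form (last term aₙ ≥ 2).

[10; 3, 2, 2]

175 = 10·17 + 5
17 = 3·5 + 2
5 = 2·2 + 1
2 = 2·1 + 0  (stop)
So 175/17 = [10; 3, 2, 2].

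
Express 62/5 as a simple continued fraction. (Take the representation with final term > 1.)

62 = 12·5 + 2
5 = 2·2 + 1
2 = 2·1 + 0  (stop)
So 62/5 = [12; 2, 2].

[12; 2, 2]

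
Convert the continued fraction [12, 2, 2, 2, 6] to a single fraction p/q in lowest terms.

956/77

Using pₖ = aₖpₖ₋₁ + pₖ₋₂ and qₖ = aₖqₖ₋₁ + qₖ₋₂:
  k=0: a=12, p=12, q=1
  k=1: a=2, p=25, q=2
  k=2: a=2, p=62, q=5
  k=3: a=2, p=149, q=12
  k=4: a=6, p=956, q=77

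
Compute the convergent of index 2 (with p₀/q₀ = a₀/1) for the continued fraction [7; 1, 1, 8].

15/2

Using pₖ = aₖpₖ₋₁ + pₖ₋₂, qₖ = aₖqₖ₋₁ + qₖ₋₂ (with p₋₁=1, p₋₂=0, q₋₁=0, q₋₂=1):
  k=0: a=7, p=7, q=1
  k=1: a=1, p=8, q=1
  k=2: a=1, p=15, q=2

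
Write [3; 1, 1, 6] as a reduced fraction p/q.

46/13

Using pₖ = aₖpₖ₋₁ + pₖ₋₂ and qₖ = aₖqₖ₋₁ + qₖ₋₂:
  k=0: a=3, p=3, q=1
  k=1: a=1, p=4, q=1
  k=2: a=1, p=7, q=2
  k=3: a=6, p=46, q=13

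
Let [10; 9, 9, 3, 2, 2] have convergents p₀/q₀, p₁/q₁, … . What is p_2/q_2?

829/82

Using pₖ = aₖpₖ₋₁ + pₖ₋₂, qₖ = aₖqₖ₋₁ + qₖ₋₂ (with p₋₁=1, p₋₂=0, q₋₁=0, q₋₂=1):
  k=0: a=10, p=10, q=1
  k=1: a=9, p=91, q=9
  k=2: a=9, p=829, q=82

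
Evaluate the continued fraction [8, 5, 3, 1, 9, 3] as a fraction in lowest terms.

Using pₖ = aₖpₖ₋₁ + pₖ₋₂ and qₖ = aₖqₖ₋₁ + qₖ₋₂:
  k=0: a=8, p=8, q=1
  k=1: a=5, p=41, q=5
  k=2: a=3, p=131, q=16
  k=3: a=1, p=172, q=21
  k=4: a=9, p=1679, q=205
  k=5: a=3, p=5209, q=636

5209/636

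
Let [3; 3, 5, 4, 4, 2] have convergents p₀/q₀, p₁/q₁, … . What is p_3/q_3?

Using pₖ = aₖpₖ₋₁ + pₖ₋₂, qₖ = aₖqₖ₋₁ + qₖ₋₂ (with p₋₁=1, p₋₂=0, q₋₁=0, q₋₂=1):
  k=0: a=3, p=3, q=1
  k=1: a=3, p=10, q=3
  k=2: a=5, p=53, q=16
  k=3: a=4, p=222, q=67

222/67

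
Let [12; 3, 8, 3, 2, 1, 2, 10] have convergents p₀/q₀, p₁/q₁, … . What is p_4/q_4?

2230/181

Using pₖ = aₖpₖ₋₁ + pₖ₋₂, qₖ = aₖqₖ₋₁ + qₖ₋₂ (with p₋₁=1, p₋₂=0, q₋₁=0, q₋₂=1):
  k=0: a=12, p=12, q=1
  k=1: a=3, p=37, q=3
  k=2: a=8, p=308, q=25
  k=3: a=3, p=961, q=78
  k=4: a=2, p=2230, q=181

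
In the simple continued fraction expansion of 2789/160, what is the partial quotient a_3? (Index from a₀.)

2789 = 17·160 + 69   →  a_0 = 17
160 = 2·69 + 22   →  a_1 = 2
69 = 3·22 + 3   →  a_2 = 3
22 = 7·3 + 1   →  a_3 = 7

7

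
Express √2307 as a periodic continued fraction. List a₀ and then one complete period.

a₀ = ⌊√2307⌋ = 48.

[48; 32, 96]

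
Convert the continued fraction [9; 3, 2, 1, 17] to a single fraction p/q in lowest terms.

1646/177

Fold from the inside: start with 17/1.
  1 + 1/17 = 18/17
  2 + 17/18 = 53/18
  3 + 18/53 = 177/53
  9 + 53/177 = 1646/177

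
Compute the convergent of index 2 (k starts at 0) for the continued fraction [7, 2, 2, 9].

37/5

Using pₖ = aₖpₖ₋₁ + pₖ₋₂, qₖ = aₖqₖ₋₁ + qₖ₋₂ (with p₋₁=1, p₋₂=0, q₋₁=0, q₋₂=1):
  k=0: a=7, p=7, q=1
  k=1: a=2, p=15, q=2
  k=2: a=2, p=37, q=5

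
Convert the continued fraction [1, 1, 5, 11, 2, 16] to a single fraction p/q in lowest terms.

4235/2307

Using pₖ = aₖpₖ₋₁ + pₖ₋₂ and qₖ = aₖqₖ₋₁ + qₖ₋₂:
  k=0: a=1, p=1, q=1
  k=1: a=1, p=2, q=1
  k=2: a=5, p=11, q=6
  k=3: a=11, p=123, q=67
  k=4: a=2, p=257, q=140
  k=5: a=16, p=4235, q=2307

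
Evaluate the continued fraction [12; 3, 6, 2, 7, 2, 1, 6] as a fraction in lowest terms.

78915/6407

Fold from the inside: start with 6/1.
  1 + 1/6 = 7/6
  2 + 6/7 = 20/7
  7 + 7/20 = 147/20
  2 + 20/147 = 314/147
  6 + 147/314 = 2031/314
  3 + 314/2031 = 6407/2031
  12 + 2031/6407 = 78915/6407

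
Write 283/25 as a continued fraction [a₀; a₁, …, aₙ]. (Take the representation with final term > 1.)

[11; 3, 8]

283 = 11×25 + 8
25 = 3×8 + 1
8 = 8×1 + 0  (stop)
So 283/25 = [11; 3, 8].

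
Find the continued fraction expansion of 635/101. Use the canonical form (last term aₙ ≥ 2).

635 = 6*101 + 29
101 = 3*29 + 14
29 = 2*14 + 1
14 = 14*1 + 0  (stop)
So 635/101 = [6; 3, 2, 14].

[6; 3, 2, 14]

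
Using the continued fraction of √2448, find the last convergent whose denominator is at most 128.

√2448 = [49; 2, 10, 2, 98, …] (period length 4).
Convergents:
  p_0/q_0 = 49/1
  p_1/q_1 = 99/2
  p_2/q_2 = 1039/21
  p_3/q_3 = 2177/44
  p_4/q_4 = 214385/4333
q_3 = 44 ≤ 128 < 4333 = q_4, so the answer is 2177/44.

2177/44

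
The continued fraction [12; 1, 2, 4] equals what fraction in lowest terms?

165/13

Fold from the inside: start with 4/1.
  2 + 1/4 = 9/4
  1 + 4/9 = 13/9
  12 + 9/13 = 165/13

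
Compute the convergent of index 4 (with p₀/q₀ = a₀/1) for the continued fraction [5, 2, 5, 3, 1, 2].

Using pₖ = aₖpₖ₋₁ + pₖ₋₂, qₖ = aₖqₖ₋₁ + qₖ₋₂ (with p₋₁=1, p₋₂=0, q₋₁=0, q₋₂=1):
  k=0: a=5, p=5, q=1
  k=1: a=2, p=11, q=2
  k=2: a=5, p=60, q=11
  k=3: a=3, p=191, q=35
  k=4: a=1, p=251, q=46

251/46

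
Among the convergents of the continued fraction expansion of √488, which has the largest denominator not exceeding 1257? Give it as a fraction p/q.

10714/485

√488 = [22; 11, 44, …] (period length 2).
Convergents:
  p_0/q_0 = 22/1
  p_1/q_1 = 243/11
  p_2/q_2 = 10714/485
  p_3/q_3 = 118097/5346
q_2 = 485 ≤ 1257 < 5346 = q_3, so the answer is 10714/485.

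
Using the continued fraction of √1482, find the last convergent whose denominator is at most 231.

√1482 = [38; 2, 76, …] (period length 2).
Convergents:
  p_0/q_0 = 38/1
  p_1/q_1 = 77/2
  p_2/q_2 = 5890/153
  p_3/q_3 = 11857/308
q_2 = 153 ≤ 231 < 308 = q_3, so the answer is 5890/153.

5890/153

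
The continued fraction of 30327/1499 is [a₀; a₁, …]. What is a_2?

3

30327 = 20·1499 + 347   →  a_0 = 20
1499 = 4·347 + 111   →  a_1 = 4
347 = 3·111 + 14   →  a_2 = 3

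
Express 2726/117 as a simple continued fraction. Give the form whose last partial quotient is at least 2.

2726 = 23·117 + 35
117 = 3·35 + 12
35 = 2·12 + 11
12 = 1·11 + 1
11 = 11·1 + 0  (stop)
So 2726/117 = [23; 3, 2, 1, 11].

[23; 3, 2, 1, 11]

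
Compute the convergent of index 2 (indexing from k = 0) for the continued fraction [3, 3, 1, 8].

Using pₖ = aₖpₖ₋₁ + pₖ₋₂, qₖ = aₖqₖ₋₁ + qₖ₋₂ (with p₋₁=1, p₋₂=0, q₋₁=0, q₋₂=1):
  k=0: a=3, p=3, q=1
  k=1: a=3, p=10, q=3
  k=2: a=1, p=13, q=4

13/4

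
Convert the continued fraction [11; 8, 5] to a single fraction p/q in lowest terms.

Using pₖ = aₖpₖ₋₁ + pₖ₋₂ and qₖ = aₖqₖ₋₁ + qₖ₋₂:
  k=0: a=11, p=11, q=1
  k=1: a=8, p=89, q=8
  k=2: a=5, p=456, q=41

456/41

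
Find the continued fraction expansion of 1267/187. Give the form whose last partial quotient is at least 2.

1267 = 6*187 + 145
187 = 1*145 + 42
145 = 3*42 + 19
42 = 2*19 + 4
19 = 4*4 + 3
4 = 1*3 + 1
3 = 3*1 + 0  (stop)
So 1267/187 = [6; 1, 3, 2, 4, 1, 3].

[6; 1, 3, 2, 4, 1, 3]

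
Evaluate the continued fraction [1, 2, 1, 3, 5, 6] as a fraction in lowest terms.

489/359

Fold from the inside: start with 6/1.
  5 + 1/6 = 31/6
  3 + 6/31 = 99/31
  1 + 31/99 = 130/99
  2 + 99/130 = 359/130
  1 + 130/359 = 489/359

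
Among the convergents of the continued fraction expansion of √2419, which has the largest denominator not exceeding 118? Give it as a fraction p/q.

√2419 = [49; 5, 2, 5, 98, …] (period length 4).
Convergents:
  p_0/q_0 = 49/1
  p_1/q_1 = 246/5
  p_2/q_2 = 541/11
  p_3/q_3 = 2951/60
  p_4/q_4 = 289739/5891
q_3 = 60 ≤ 118 < 5891 = q_4, so the answer is 2951/60.

2951/60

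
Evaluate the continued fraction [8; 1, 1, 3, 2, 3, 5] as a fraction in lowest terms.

Fold from the inside: start with 5/1.
  3 + 1/5 = 16/5
  2 + 5/16 = 37/16
  3 + 16/37 = 127/37
  1 + 37/127 = 164/127
  1 + 127/164 = 291/164
  8 + 164/291 = 2492/291

2492/291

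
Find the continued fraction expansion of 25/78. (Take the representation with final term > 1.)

25 = 0×78 + 25
78 = 3×25 + 3
25 = 8×3 + 1
3 = 3×1 + 0  (stop)
So 25/78 = [0; 3, 8, 3].

[0; 3, 8, 3]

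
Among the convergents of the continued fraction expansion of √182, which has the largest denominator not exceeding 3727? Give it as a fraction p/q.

38597/2861

√182 = [13; 2, 26, …] (period length 2).
Convergents:
  p_0/q_0 = 13/1
  p_1/q_1 = 27/2
  p_2/q_2 = 715/53
  p_3/q_3 = 1457/108
  p_4/q_4 = 38597/2861
  p_5/q_5 = 78651/5830
q_4 = 2861 ≤ 3727 < 5830 = q_5, so the answer is 38597/2861.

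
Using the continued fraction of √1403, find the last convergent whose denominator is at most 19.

√1403 = [37; 2, 5, 3, 1, 3, 5, 2, 74, …] (period length 8).
Convergents:
  p_0/q_0 = 37/1
  p_1/q_1 = 75/2
  p_2/q_2 = 412/11
  p_3/q_3 = 1311/35
q_2 = 11 ≤ 19 < 35 = q_3, so the answer is 412/11.

412/11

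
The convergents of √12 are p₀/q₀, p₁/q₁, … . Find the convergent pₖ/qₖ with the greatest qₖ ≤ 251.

627/181

√12 = [3; 2, 6, …] (period length 2).
Convergents:
  p_0/q_0 = 3/1
  p_1/q_1 = 7/2
  p_2/q_2 = 45/13
  p_3/q_3 = 97/28
  p_4/q_4 = 627/181
  p_5/q_5 = 1351/390
q_4 = 181 ≤ 251 < 390 = q_5, so the answer is 627/181.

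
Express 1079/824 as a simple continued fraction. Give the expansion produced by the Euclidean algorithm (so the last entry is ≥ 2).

1079 = 1×824 + 255
824 = 3×255 + 59
255 = 4×59 + 19
59 = 3×19 + 2
19 = 9×2 + 1
2 = 2×1 + 0  (stop)
So 1079/824 = [1; 3, 4, 3, 9, 2].

[1; 3, 4, 3, 9, 2]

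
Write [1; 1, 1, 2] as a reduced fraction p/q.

Fold from the inside: start with 2/1.
  1 + 1/2 = 3/2
  1 + 2/3 = 5/3
  1 + 3/5 = 8/5

8/5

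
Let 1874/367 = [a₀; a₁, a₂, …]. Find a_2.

2

1874 = 5·367 + 39   →  a_0 = 5
367 = 9·39 + 16   →  a_1 = 9
39 = 2·16 + 7   →  a_2 = 2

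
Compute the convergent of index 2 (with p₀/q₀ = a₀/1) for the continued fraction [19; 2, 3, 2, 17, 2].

Using pₖ = aₖpₖ₋₁ + pₖ₋₂, qₖ = aₖqₖ₋₁ + qₖ₋₂ (with p₋₁=1, p₋₂=0, q₋₁=0, q₋₂=1):
  k=0: a=19, p=19, q=1
  k=1: a=2, p=39, q=2
  k=2: a=3, p=136, q=7

136/7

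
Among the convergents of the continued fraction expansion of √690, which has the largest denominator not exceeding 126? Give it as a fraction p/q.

√690 = [26; 3, 1, 2, 1, 3, 52, …] (period length 6).
Convergents:
  p_0/q_0 = 26/1
  p_1/q_1 = 79/3
  p_2/q_2 = 105/4
  p_3/q_3 = 289/11
  p_4/q_4 = 394/15
  p_5/q_5 = 1471/56
  p_6/q_6 = 76886/2927
q_5 = 56 ≤ 126 < 2927 = q_6, so the answer is 1471/56.

1471/56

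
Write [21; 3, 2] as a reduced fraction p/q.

Using pₖ = aₖpₖ₋₁ + pₖ₋₂ and qₖ = aₖqₖ₋₁ + qₖ₋₂:
  k=0: a=21, p=21, q=1
  k=1: a=3, p=64, q=3
  k=2: a=2, p=149, q=7

149/7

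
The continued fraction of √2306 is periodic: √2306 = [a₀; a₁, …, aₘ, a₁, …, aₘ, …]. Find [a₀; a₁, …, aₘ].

a₀ = ⌊√2306⌋ = 48.
With m₀=0, d₀=1 and mₖ₊₁ = dₖaₖ − mₖ, dₖ₊₁ = (n − mₖ₊₁²)/dₖ, aₖ₊₁ = ⌊(a₀+mₖ₊₁)/dₖ₊₁⌋:
  k=1: m=48, d=2, a=48
  k=2: m=48, d=1, a=96
d=1 and a=2a₀=96 at k=2, so the next step gives (m, d) = (48, 2) again — its k=1 value — and the period has length 2.

[48; 48, 96]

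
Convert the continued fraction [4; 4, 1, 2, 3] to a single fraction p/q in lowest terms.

Using pₖ = aₖpₖ₋₁ + pₖ₋₂ and qₖ = aₖqₖ₋₁ + qₖ₋₂:
  k=0: a=4, p=4, q=1
  k=1: a=4, p=17, q=4
  k=2: a=1, p=21, q=5
  k=3: a=2, p=59, q=14
  k=4: a=3, p=198, q=47

198/47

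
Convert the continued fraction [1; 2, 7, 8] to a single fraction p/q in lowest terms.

179/122

Using pₖ = aₖpₖ₋₁ + pₖ₋₂ and qₖ = aₖqₖ₋₁ + qₖ₋₂:
  k=0: a=1, p=1, q=1
  k=1: a=2, p=3, q=2
  k=2: a=7, p=22, q=15
  k=3: a=8, p=179, q=122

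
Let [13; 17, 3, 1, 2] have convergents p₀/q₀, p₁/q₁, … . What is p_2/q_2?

679/52

Using pₖ = aₖpₖ₋₁ + pₖ₋₂, qₖ = aₖqₖ₋₁ + qₖ₋₂ (with p₋₁=1, p₋₂=0, q₋₁=0, q₋₂=1):
  k=0: a=13, p=13, q=1
  k=1: a=17, p=222, q=17
  k=2: a=3, p=679, q=52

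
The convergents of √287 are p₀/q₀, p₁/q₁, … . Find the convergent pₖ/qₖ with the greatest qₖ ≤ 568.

9487/560

√287 = [16; 1, 15, 1, 32, …] (period length 4).
Convergents:
  p_0/q_0 = 16/1
  p_1/q_1 = 17/1
  p_2/q_2 = 271/16
  p_3/q_3 = 288/17
  p_4/q_4 = 9487/560
  p_5/q_5 = 9775/577
q_4 = 560 ≤ 568 < 577 = q_5, so the answer is 9487/560.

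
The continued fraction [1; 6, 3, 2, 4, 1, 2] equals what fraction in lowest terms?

780/673

Using pₖ = aₖpₖ₋₁ + pₖ₋₂ and qₖ = aₖqₖ₋₁ + qₖ₋₂:
  k=0: a=1, p=1, q=1
  k=1: a=6, p=7, q=6
  k=2: a=3, p=22, q=19
  k=3: a=2, p=51, q=44
  k=4: a=4, p=226, q=195
  k=5: a=1, p=277, q=239
  k=6: a=2, p=780, q=673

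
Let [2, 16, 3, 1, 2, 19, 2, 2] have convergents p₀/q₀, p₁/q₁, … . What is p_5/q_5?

Using pₖ = aₖpₖ₋₁ + pₖ₋₂, qₖ = aₖqₖ₋₁ + qₖ₋₂ (with p₋₁=1, p₋₂=0, q₋₁=0, q₋₂=1):
  k=0: a=2, p=2, q=1
  k=1: a=16, p=33, q=16
  k=2: a=3, p=101, q=49
  k=3: a=1, p=134, q=65
  k=4: a=2, p=369, q=179
  k=5: a=19, p=7145, q=3466

7145/3466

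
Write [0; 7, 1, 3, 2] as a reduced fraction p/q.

Using pₖ = aₖpₖ₋₁ + pₖ₋₂ and qₖ = aₖqₖ₋₁ + qₖ₋₂:
  k=0: a=0, p=0, q=1
  k=1: a=7, p=1, q=7
  k=2: a=1, p=1, q=8
  k=3: a=3, p=4, q=31
  k=4: a=2, p=9, q=70

9/70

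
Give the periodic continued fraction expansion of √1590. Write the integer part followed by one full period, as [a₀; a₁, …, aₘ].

a₀ = ⌊√1590⌋ = 39.
With m₀=0, d₀=1 and mₖ₊₁ = dₖaₖ − mₖ, dₖ₊₁ = (n − mₖ₊₁²)/dₖ, aₖ₊₁ = ⌊(a₀+mₖ₊₁)/dₖ₊₁⌋:
  k=1: m=39, d=69, a=1
  k=2: m=30, d=10, a=6
  k=3: m=30, d=69, a=1
  k=4: m=39, d=1, a=78
d=1 and a=2a₀=78 at k=4, so the next step gives (m, d) = (39, 69) again — its k=1 value — and the period has length 4.

[39; 1, 6, 1, 78]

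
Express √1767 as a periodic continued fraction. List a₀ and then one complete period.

a₀ = ⌊√1767⌋ = 42.
With m₀=0, d₀=1 and mₖ₊₁ = dₖaₖ − mₖ, dₖ₊₁ = (n − mₖ₊₁²)/dₖ, aₖ₊₁ = ⌊(a₀+mₖ₊₁)/dₖ₊₁⌋:
  k=1: m=42, d=3, a=28
  k=2: m=42, d=1, a=84
d=1 and a=2a₀=84 at k=2, so the next step gives (m, d) = (42, 3) again — its k=1 value — and the period has length 2.

[42; 28, 84]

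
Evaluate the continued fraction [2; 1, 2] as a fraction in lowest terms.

Using pₖ = aₖpₖ₋₁ + pₖ₋₂ and qₖ = aₖqₖ₋₁ + qₖ₋₂:
  k=0: a=2, p=2, q=1
  k=1: a=1, p=3, q=1
  k=2: a=2, p=8, q=3

8/3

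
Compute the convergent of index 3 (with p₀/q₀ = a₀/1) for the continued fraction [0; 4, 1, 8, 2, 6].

Using pₖ = aₖpₖ₋₁ + pₖ₋₂, qₖ = aₖqₖ₋₁ + qₖ₋₂ (with p₋₁=1, p₋₂=0, q₋₁=0, q₋₂=1):
  k=0: a=0, p=0, q=1
  k=1: a=4, p=1, q=4
  k=2: a=1, p=1, q=5
  k=3: a=8, p=9, q=44

9/44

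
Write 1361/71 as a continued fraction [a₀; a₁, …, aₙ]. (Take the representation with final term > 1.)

1361 = 19·71 + 12
71 = 5·12 + 11
12 = 1·11 + 1
11 = 11·1 + 0  (stop)
So 1361/71 = [19; 5, 1, 11].

[19; 5, 1, 11]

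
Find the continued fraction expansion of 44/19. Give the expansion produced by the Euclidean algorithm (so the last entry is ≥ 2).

44 = 2*19 + 6
19 = 3*6 + 1
6 = 6*1 + 0  (stop)
So 44/19 = [2; 3, 6].

[2; 3, 6]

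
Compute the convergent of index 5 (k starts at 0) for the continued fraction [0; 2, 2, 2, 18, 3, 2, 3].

281/675

Using pₖ = aₖpₖ₋₁ + pₖ₋₂, qₖ = aₖqₖ₋₁ + qₖ₋₂ (with p₋₁=1, p₋₂=0, q₋₁=0, q₋₂=1):
  k=0: a=0, p=0, q=1
  k=1: a=2, p=1, q=2
  k=2: a=2, p=2, q=5
  k=3: a=2, p=5, q=12
  k=4: a=18, p=92, q=221
  k=5: a=3, p=281, q=675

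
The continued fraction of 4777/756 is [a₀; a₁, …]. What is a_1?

3

4777 = 6·756 + 241   →  a_0 = 6
756 = 3·241 + 33   →  a_1 = 3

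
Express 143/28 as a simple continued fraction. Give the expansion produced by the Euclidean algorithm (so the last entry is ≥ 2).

[5; 9, 3]

143 = 5·28 + 3
28 = 9·3 + 1
3 = 3·1 + 0  (stop)
So 143/28 = [5; 9, 3].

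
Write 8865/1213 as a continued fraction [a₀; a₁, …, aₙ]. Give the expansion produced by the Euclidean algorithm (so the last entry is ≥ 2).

[7; 3, 4, 9, 10]

8865 = 7×1213 + 374
1213 = 3×374 + 91
374 = 4×91 + 10
91 = 9×10 + 1
10 = 10×1 + 0  (stop)
So 8865/1213 = [7; 3, 4, 9, 10].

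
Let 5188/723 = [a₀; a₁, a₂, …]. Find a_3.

2

5188 = 7·723 + 127   →  a_0 = 7
723 = 5·127 + 88   →  a_1 = 5
127 = 1·88 + 39   →  a_2 = 1
88 = 2·39 + 10   →  a_3 = 2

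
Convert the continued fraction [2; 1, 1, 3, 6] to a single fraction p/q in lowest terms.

113/44

Fold from the inside: start with 6/1.
  3 + 1/6 = 19/6
  1 + 6/19 = 25/19
  1 + 19/25 = 44/25
  2 + 25/44 = 113/44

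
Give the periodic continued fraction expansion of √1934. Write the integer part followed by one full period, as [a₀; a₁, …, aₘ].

a₀ = ⌊√1934⌋ = 43.
With m₀=0, d₀=1 and mₖ₊₁ = dₖaₖ − mₖ, dₖ₊₁ = (n − mₖ₊₁²)/dₖ, aₖ₊₁ = ⌊(a₀+mₖ₊₁)/dₖ₊₁⌋:
  k=1: m=43, d=85, a=1
  k=2: m=42, d=2, a=42
  k=3: m=42, d=85, a=1
  k=4: m=43, d=1, a=86
d=1 and a=2a₀=86 at k=4, so the next step gives (m, d) = (43, 85) again — its k=1 value — and the period has length 4.

[43; 1, 42, 1, 86]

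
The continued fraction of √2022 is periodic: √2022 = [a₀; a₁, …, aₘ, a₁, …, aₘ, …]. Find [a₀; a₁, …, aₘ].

[44; 1, 28, 1, 88]

a₀ = ⌊√2022⌋ = 44.
With m₀=0, d₀=1 and mₖ₊₁ = dₖaₖ − mₖ, dₖ₊₁ = (n − mₖ₊₁²)/dₖ, aₖ₊₁ = ⌊(a₀+mₖ₊₁)/dₖ₊₁⌋:
  k=1: m=44, d=86, a=1
  k=2: m=42, d=3, a=28
  k=3: m=42, d=86, a=1
  k=4: m=44, d=1, a=88
d=1 and a=2a₀=88 at k=4, so the next step gives (m, d) = (44, 86) again — its k=1 value — and the period has length 4.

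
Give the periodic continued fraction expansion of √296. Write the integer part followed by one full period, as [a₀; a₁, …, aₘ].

[17; 4, 1, 7, 1, 4, 34]

a₀ = ⌊√296⌋ = 17.
With m₀=0, d₀=1 and mₖ₊₁ = dₖaₖ − mₖ, dₖ₊₁ = (n − mₖ₊₁²)/dₖ, aₖ₊₁ = ⌊(a₀+mₖ₊₁)/dₖ₊₁⌋:
  k=1: m=17, d=7, a=4
  k=2: m=11, d=25, a=1
  k=3: m=14, d=4, a=7
  k=4: m=14, d=25, a=1
  k=5: m=11, d=7, a=4
  k=6: m=17, d=1, a=34
d=1 and a=2a₀=34 at k=6, so the next step gives (m, d) = (17, 7) again — its k=1 value — and the period has length 6.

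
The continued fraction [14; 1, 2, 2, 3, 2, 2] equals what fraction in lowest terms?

Fold from the inside: start with 2/1.
  2 + 1/2 = 5/2
  3 + 2/5 = 17/5
  2 + 5/17 = 39/17
  2 + 17/39 = 95/39
  1 + 39/95 = 134/95
  14 + 95/134 = 1971/134

1971/134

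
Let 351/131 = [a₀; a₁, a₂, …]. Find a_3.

8

351 = 2·131 + 89   →  a_0 = 2
131 = 1·89 + 42   →  a_1 = 1
89 = 2·42 + 5   →  a_2 = 2
42 = 8·5 + 2   →  a_3 = 8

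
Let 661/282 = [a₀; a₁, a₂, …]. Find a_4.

1

661 = 2·282 + 97   →  a_0 = 2
282 = 2·97 + 88   →  a_1 = 2
97 = 1·88 + 9   →  a_2 = 1
88 = 9·9 + 7   →  a_3 = 9
9 = 1·7 + 2   →  a_4 = 1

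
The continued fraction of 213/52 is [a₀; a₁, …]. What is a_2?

2

213 = 4·52 + 5   →  a_0 = 4
52 = 10·5 + 2   →  a_1 = 10
5 = 2·2 + 1   →  a_2 = 2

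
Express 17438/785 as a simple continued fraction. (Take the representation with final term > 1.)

17438 = 22×785 + 168
785 = 4×168 + 113
168 = 1×113 + 55
113 = 2×55 + 3
55 = 18×3 + 1
3 = 3×1 + 0  (stop)
So 17438/785 = [22; 4, 1, 2, 18, 3].

[22; 4, 1, 2, 18, 3]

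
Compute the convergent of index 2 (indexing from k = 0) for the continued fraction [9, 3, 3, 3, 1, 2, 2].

Using pₖ = aₖpₖ₋₁ + pₖ₋₂, qₖ = aₖqₖ₋₁ + qₖ₋₂ (with p₋₁=1, p₋₂=0, q₋₁=0, q₋₂=1):
  k=0: a=9, p=9, q=1
  k=1: a=3, p=28, q=3
  k=2: a=3, p=93, q=10

93/10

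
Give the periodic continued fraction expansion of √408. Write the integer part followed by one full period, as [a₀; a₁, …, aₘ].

[20; 5, 40]

a₀ = ⌊√408⌋ = 20.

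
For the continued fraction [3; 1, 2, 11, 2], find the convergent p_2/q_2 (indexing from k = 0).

Using pₖ = aₖpₖ₋₁ + pₖ₋₂, qₖ = aₖqₖ₋₁ + qₖ₋₂ (with p₋₁=1, p₋₂=0, q₋₁=0, q₋₂=1):
  k=0: a=3, p=3, q=1
  k=1: a=1, p=4, q=1
  k=2: a=2, p=11, q=3

11/3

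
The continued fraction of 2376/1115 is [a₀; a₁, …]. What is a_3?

2376 = 2·1115 + 146   →  a_0 = 2
1115 = 7·146 + 93   →  a_1 = 7
146 = 1·93 + 53   →  a_2 = 1
93 = 1·53 + 40   →  a_3 = 1

1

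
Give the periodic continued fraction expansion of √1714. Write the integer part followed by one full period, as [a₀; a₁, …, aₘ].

[41; 2, 2, 82]

a₀ = ⌊√1714⌋ = 41.
With m₀=0, d₀=1 and mₖ₊₁ = dₖaₖ − mₖ, dₖ₊₁ = (n − mₖ₊₁²)/dₖ, aₖ₊₁ = ⌊(a₀+mₖ₊₁)/dₖ₊₁⌋:
  k=1: m=41, d=33, a=2
  k=2: m=25, d=33, a=2
  k=3: m=41, d=1, a=82
d=1 and a=2a₀=82 at k=3, so the next step gives (m, d) = (41, 33) again — its k=1 value — and the period has length 3.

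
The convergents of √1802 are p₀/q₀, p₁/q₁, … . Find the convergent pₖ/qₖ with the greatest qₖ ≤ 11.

382/9

√1802 = [42; 2, 4, 2, 84, …] (period length 4).
Convergents:
  p_0/q_0 = 42/1
  p_1/q_1 = 85/2
  p_2/q_2 = 382/9
  p_3/q_3 = 849/20
q_2 = 9 ≤ 11 < 20 = q_3, so the answer is 382/9.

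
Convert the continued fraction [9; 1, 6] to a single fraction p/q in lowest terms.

69/7

Fold from the inside: start with 6/1.
  1 + 1/6 = 7/6
  9 + 6/7 = 69/7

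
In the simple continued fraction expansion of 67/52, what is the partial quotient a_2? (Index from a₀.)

67 = 1·52 + 15   →  a_0 = 1
52 = 3·15 + 7   →  a_1 = 3
15 = 2·7 + 1   →  a_2 = 2

2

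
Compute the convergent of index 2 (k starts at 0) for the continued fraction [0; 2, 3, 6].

3/7

Using pₖ = aₖpₖ₋₁ + pₖ₋₂, qₖ = aₖqₖ₋₁ + qₖ₋₂ (with p₋₁=1, p₋₂=0, q₋₁=0, q₋₂=1):
  k=0: a=0, p=0, q=1
  k=1: a=2, p=1, q=2
  k=2: a=3, p=3, q=7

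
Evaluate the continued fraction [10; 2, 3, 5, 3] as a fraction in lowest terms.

1231/118

Using pₖ = aₖpₖ₋₁ + pₖ₋₂ and qₖ = aₖqₖ₋₁ + qₖ₋₂:
  k=0: a=10, p=10, q=1
  k=1: a=2, p=21, q=2
  k=2: a=3, p=73, q=7
  k=3: a=5, p=386, q=37
  k=4: a=3, p=1231, q=118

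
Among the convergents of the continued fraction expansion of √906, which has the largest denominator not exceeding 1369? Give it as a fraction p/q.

√906 = [30; 10, 60, …] (period length 2).
Convergents:
  p_0/q_0 = 30/1
  p_1/q_1 = 301/10
  p_2/q_2 = 18090/601
  p_3/q_3 = 181201/6020
q_2 = 601 ≤ 1369 < 6020 = q_3, so the answer is 18090/601.

18090/601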